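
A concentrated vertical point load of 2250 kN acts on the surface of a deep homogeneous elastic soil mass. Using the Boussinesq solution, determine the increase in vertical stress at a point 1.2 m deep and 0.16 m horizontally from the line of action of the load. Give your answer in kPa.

Boussinesq vertical stress below a point load on an elastic half-space:
Δσ_z = 3P/(2πz²) · [1 + (r/z)²]^(−5/2)
r/z = 0.16/1.2 = 0.13333; [1+(r/z)²]^(−5/2) = 0.9569.
Δσ_z = 3×2250/(2π×1.2²) × 0.9569 = 746.04 × 0.9569 = 713.9 kPa

Δσ_z ≈ 714 kPa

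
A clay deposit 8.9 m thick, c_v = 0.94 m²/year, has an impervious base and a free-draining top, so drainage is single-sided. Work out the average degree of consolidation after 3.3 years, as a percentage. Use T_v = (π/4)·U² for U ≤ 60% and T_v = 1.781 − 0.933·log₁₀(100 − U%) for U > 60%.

Drainage path length: H_d = H = 8.9 m (single drainage).
T_v = c_v·t/H_d² = 0.94×3.3/8.9² = 0.039162.
T_v = 0.039162 corresponds to the U ≤ 60% branch:
U = √(4T_v/π) = 0.2233

U ≈ 22.3 %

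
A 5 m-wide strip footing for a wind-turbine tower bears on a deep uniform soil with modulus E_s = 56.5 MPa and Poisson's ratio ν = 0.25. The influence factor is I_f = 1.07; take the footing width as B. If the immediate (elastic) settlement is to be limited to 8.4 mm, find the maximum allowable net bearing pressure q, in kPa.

E_s = 56.5 MPa = 56500 kPa.
S_e = q·B·(1−ν²)/E_s · I_f  ⇒  q = S_e·E_s / (B·(1−ν²)·I_f).
q = 0.0084 × 56500 / (5 × 0.9375 × 1.07) = 94.62 kPa

q ≈ 94.6 kPa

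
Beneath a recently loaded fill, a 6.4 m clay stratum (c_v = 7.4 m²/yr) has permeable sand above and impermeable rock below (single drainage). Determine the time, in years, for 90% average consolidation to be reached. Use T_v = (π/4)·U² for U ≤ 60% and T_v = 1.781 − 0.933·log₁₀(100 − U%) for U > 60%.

Drainage path length: H_d = H = 6.4 m (single drainage).
U > 60%: T_v = 1.781 − 0.933·log₁₀(100 − 90) = 0.848.
t = T_v·H_d²/c_v = 0.848×6.4²/7.4 = 4.694 years.

t ≈ 4.69 years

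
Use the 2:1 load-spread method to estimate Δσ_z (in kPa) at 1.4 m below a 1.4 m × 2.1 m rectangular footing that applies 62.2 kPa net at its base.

By the 2:1 method the load spreads at 1 horizontal : 2 vertical, so at depth z the loaded area has grown by z in each plan dimension:
Δσ = qBL/((B+z)(L+z)) = 62.2×1.4×2.1/((1.4+1.4)(2.1+1.4)) = 18.66 kPa

Δσ_z ≈ 18.7 kPa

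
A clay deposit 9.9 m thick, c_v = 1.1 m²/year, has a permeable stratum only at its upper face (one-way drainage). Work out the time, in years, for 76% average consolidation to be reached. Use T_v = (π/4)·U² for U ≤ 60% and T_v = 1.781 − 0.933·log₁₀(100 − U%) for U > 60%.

Drainage path length: H_d = H = 9.9 m (single drainage).
U > 60%: T_v = 1.781 − 0.933·log₁₀(100 − 76) = 0.49326.
t = T_v·H_d²/c_v = 0.49326×9.9²/1.1 = 43.95 years.

t ≈ 43.9 years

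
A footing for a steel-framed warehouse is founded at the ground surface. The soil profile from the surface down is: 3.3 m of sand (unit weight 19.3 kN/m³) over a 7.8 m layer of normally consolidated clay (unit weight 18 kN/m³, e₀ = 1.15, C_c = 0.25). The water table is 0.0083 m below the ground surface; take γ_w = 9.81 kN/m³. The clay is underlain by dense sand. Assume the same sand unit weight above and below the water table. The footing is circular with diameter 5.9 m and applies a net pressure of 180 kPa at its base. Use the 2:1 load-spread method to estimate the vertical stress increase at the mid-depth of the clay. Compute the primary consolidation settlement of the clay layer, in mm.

S_c ≈ 179 mm

Mid-depth of clay below the ground surface: z = 3.3 + 7.8/2 = 7.2 m.
Total vertical stress at mid-clay: σ_v = 19.3×3.3 + 18×3.9 = 133.89 kPa.
Pore pressure: u = 9.81×(7.2 − 0.0083) = 70.554 kPa.
Initial effective stress: σ'_0 = σ_v − u = 133.89 − 70.554 = 63.336 kPa.
Stress increase at mid-clay by the 2:1 spreading method:
Δσ ≈ qD²/(D+z)² = 180×5.9²/(5.9+7.2)² = 36.512 kPa
Final effective stress: σ'_f = σ'_0 + Δσ = 63.336 + 36.512 = 99.848 kPa.
Normally consolidated clay, so the full stress increment lies on the virgin compression line:
S_c = C_c·H/(1+e₀)·log₁₀(σ'_f/σ'_0) = 0.25×7.8/(1+1.15)×log₁₀(99.848/63.336)
    = 0.90698 × 0.19769 = 0.1793 m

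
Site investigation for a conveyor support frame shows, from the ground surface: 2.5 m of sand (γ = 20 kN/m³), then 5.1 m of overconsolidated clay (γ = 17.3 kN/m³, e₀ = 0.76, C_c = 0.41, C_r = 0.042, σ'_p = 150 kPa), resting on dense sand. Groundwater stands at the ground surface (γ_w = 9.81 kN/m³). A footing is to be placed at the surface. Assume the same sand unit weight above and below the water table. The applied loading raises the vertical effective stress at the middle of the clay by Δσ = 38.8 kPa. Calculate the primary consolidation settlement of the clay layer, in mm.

S_c ≈ 33.1 mm

Mid-depth of clay below the ground surface: z = 2.5 + 5.1/2 = 5.05 m.
Total vertical stress at mid-clay: σ_v = 20×2.5 + 17.3×2.55 = 94.115 kPa.
Pore pressure: u = 9.81×(5.05 − 0) = 49.541 kPa.
Initial effective stress: σ'_0 = σ_v − u = 94.115 − 49.541 = 44.574 kPa.
Final effective stress: σ'_f = 44.574 + 38.8 = 83.374 kPa.
σ'_f = 83.374 ≤ σ'_p = 150 kPa, so the clay remains overconsolidated and only the recompression index applies:
S_c = C_r·H/(1+e₀)·log₁₀(σ'_f/σ'_0) = 0.042×5.1/1.76×log₁₀(83.374/44.574)
    = 0.1217 × 0.27195 = 0.0331 m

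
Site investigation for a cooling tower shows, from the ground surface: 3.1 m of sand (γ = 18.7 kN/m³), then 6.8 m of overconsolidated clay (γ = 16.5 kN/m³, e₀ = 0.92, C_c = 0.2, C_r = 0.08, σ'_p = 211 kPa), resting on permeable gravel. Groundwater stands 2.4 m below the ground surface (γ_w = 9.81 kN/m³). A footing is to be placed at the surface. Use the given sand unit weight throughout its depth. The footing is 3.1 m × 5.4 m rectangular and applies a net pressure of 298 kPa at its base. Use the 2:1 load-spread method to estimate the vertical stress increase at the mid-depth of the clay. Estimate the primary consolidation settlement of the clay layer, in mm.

S_c ≈ 57.2 mm

Mid-depth of clay below the ground surface: z = 3.1 + 6.8/2 = 6.5 m.
Total vertical stress at mid-clay: σ_v = 18.7×3.1 + 16.5×3.4 = 114.07 kPa.
Pore pressure: u = 9.81×(6.5 − 2.4) = 40.221 kPa.
Initial effective stress: σ'_0 = σ_v − u = 114.07 − 40.221 = 73.849 kPa.
Stress increase at mid-clay by the 2:1 spreading method:
Δσ = qBL/((B+z)(L+z)) = 298×3.1×5.4/((3.1+6.5)(5.4+6.5)) = 43.667 kPa
Final effective stress: σ'_f = 73.849 + 43.667 = 117.52 kPa.
σ'_f = 117.52 ≤ σ'_p = 211 kPa, so the clay remains overconsolidated and only the recompression index applies:
S_c = C_r·H/(1+e₀)·log₁₀(σ'_f/σ'_0) = 0.08×6.8/1.92×log₁₀(117.52/73.849)
    = 0.28334 × 0.20177 = 0.05717 m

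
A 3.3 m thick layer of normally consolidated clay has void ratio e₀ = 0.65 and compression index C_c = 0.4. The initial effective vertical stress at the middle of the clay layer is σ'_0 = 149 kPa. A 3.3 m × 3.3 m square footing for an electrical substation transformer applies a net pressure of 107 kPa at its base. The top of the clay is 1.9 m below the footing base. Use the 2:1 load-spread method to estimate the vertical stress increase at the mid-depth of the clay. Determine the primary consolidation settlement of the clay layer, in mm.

Mid-depth of clay below the footing base: z = 1.9 + 3.3/2 = 3.55 m.
Stress increase at mid-clay by the 2:1 spreading method:
Δσ = qBL/((B+z)(L+z)) = 107×3.3×3.3/((3.3+3.55)(3.3+3.55)) = 24.833 kPa
Final effective stress: σ'_f = σ'_0 + Δσ = 149 + 24.833 = 173.83 kPa.
Normally consolidated clay, so the full stress increment lies on the virgin compression line:
S_c = C_c·H/(1+e₀)·log₁₀(σ'_f/σ'_0) = 0.4×3.3/(1+0.65)×log₁₀(173.83/149)
    = 0.8 × 0.066938 = 0.05355 m

S_c ≈ 53.6 mm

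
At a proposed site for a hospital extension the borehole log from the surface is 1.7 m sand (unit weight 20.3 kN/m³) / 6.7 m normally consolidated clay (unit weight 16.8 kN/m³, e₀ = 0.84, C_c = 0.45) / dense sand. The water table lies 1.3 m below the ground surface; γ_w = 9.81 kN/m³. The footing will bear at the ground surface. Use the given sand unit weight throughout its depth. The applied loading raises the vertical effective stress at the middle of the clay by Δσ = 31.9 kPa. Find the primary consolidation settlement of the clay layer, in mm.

Mid-depth of clay below the ground surface: z = 1.7 + 6.7/2 = 5.05 m.
Total vertical stress at mid-clay: σ_v = 20.3×1.7 + 16.8×3.35 = 90.79 kPa.
Pore pressure: u = 9.81×(5.05 − 1.3) = 36.788 kPa.
Initial effective stress: σ'_0 = σ_v − u = 90.79 − 36.788 = 54.002 kPa.
Final effective stress: σ'_f = σ'_0 + Δσ = 54.002 + 31.9 = 85.902 kPa.
Normally consolidated clay, so the full stress increment lies on the virgin compression line:
S_c = C_c·H/(1+e₀)·log₁₀(σ'_f/σ'_0) = 0.45×6.7/(1+0.84)×log₁₀(85.902/54.002)
    = 1.6386 × 0.20159 = 0.3303 m

S_c ≈ 330 mm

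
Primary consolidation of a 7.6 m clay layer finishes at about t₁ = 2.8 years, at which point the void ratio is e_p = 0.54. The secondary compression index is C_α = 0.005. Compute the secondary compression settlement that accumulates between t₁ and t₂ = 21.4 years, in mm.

Secondary compression: S_s = C_α·H/(1+e_p)·log₁₀(t₂/t₁)
S_s = 0.005×7.6/(1+0.54)×log₁₀(21.4/2.8)
    = 0.02468 × 0.8833 = 0.02179 m

S_s ≈ 21.8 mm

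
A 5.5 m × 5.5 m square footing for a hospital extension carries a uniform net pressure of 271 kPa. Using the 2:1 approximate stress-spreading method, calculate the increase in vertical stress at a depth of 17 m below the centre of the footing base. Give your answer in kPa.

By the 2:1 method the load spreads at 1 horizontal : 2 vertical, so at depth z the loaded area has grown by z in each plan dimension:
Δσ = qBL/((B+z)(L+z)) = 271×5.5×5.5/((5.5+17)(5.5+17)) = 16.193 kPa

Δσ_z ≈ 16.2 kPa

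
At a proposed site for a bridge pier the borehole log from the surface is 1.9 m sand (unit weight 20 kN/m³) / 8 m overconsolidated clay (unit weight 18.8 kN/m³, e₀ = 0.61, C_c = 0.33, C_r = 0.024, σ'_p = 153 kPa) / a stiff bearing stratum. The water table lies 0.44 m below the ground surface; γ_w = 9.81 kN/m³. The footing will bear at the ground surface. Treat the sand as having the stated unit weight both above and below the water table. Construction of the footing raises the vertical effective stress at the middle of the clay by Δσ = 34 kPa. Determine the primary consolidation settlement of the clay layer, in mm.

S_c ≈ 23.4 mm

Mid-depth of clay below the ground surface: z = 1.9 + 8/2 = 5.9 m.
Total vertical stress at mid-clay: σ_v = 20×1.9 + 18.8×4 = 113.2 kPa.
Pore pressure: u = 9.81×(5.9 − 0.44) = 53.563 kPa.
Initial effective stress: σ'_0 = σ_v − u = 113.2 − 53.563 = 59.637 kPa.
Final effective stress: σ'_f = 59.637 + 34 = 93.637 kPa.
σ'_f = 93.637 ≤ σ'_p = 153 kPa, so the clay remains overconsolidated and only the recompression index applies:
S_c = C_r·H/(1+e₀)·log₁₀(σ'_f/σ'_0) = 0.024×8/1.61×log₁₀(93.637/59.637)
    = 0.11925 × 0.19593 = 0.02337 m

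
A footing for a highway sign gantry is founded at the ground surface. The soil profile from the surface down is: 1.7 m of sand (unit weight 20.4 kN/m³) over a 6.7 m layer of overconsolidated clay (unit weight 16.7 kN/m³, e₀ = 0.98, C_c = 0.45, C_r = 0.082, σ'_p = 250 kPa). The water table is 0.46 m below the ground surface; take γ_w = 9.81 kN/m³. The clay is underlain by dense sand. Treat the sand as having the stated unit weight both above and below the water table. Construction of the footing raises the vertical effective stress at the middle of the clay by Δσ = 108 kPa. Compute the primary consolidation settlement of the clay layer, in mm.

Mid-depth of clay below the ground surface: z = 1.7 + 6.7/2 = 5.05 m.
Total vertical stress at mid-clay: σ_v = 20.4×1.7 + 16.7×3.35 = 90.625 kPa.
Pore pressure: u = 9.81×(5.05 − 0.46) = 45.028 kPa.
Initial effective stress: σ'_0 = σ_v − u = 90.625 − 45.028 = 45.597 kPa.
Final effective stress: σ'_f = 45.597 + 108 = 153.6 kPa.
σ'_f = 153.6 ≤ σ'_p = 250 kPa, so the clay remains overconsolidated and only the recompression index applies:
S_c = C_r·H/(1+e₀)·log₁₀(σ'_f/σ'_0) = 0.082×6.7/1.98×log₁₀(153.6/45.597)
    = 0.27747 × 0.52745 = 0.1464 m

S_c ≈ 146 mm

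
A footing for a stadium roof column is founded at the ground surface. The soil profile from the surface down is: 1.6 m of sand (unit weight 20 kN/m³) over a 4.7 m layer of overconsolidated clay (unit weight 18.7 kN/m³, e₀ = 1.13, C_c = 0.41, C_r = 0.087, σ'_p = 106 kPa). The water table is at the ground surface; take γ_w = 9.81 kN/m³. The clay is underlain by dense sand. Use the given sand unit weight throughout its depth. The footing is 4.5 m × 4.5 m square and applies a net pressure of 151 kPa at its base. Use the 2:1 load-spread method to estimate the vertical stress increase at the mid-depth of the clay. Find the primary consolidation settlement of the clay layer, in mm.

Mid-depth of clay below the ground surface: z = 1.6 + 4.7/2 = 3.95 m.
Total vertical stress at mid-clay: σ_v = 20×1.6 + 18.7×2.35 = 75.945 kPa.
Pore pressure: u = 9.81×(3.95 − 0) = 38.75 kPa.
Initial effective stress: σ'_0 = σ_v − u = 75.945 − 38.75 = 37.195 kPa.
Stress increase at mid-clay by the 2:1 spreading method:
Δσ = qBL/((B+z)(L+z)) = 151×4.5×4.5/((4.5+3.95)(4.5+3.95)) = 42.824 kPa
Final effective stress: σ'_f = 37.195 + 42.824 = 80.019 kPa.
σ'_f = 80.019 ≤ σ'_p = 106 kPa, so the clay remains overconsolidated and only the recompression index applies:
S_c = C_r·H/(1+e₀)·log₁₀(σ'_f/σ'_0) = 0.087×4.7/2.13×log₁₀(80.019/37.195)
    = 0.19197 × 0.33271 = 0.06387 m

S_c ≈ 63.9 mm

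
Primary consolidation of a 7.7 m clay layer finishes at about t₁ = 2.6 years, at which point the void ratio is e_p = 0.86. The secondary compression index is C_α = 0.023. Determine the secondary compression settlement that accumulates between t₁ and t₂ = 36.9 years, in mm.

S_s ≈ 110 mm

Secondary compression: S_s = C_α·H/(1+e_p)·log₁₀(t₂/t₁)
S_s = 0.023×7.7/(1+0.86)×log₁₀(36.9/2.6)
    = 0.09522 × 1.152 = 0.1097 m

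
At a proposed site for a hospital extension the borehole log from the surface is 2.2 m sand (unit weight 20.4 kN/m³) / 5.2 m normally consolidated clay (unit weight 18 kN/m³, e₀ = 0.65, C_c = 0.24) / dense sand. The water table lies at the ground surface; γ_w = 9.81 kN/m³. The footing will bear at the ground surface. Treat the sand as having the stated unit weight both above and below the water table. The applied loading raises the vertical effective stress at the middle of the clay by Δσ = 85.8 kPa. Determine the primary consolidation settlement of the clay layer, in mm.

Mid-depth of clay below the ground surface: z = 2.2 + 5.2/2 = 4.8 m.
Total vertical stress at mid-clay: σ_v = 20.4×2.2 + 18×2.6 = 91.68 kPa.
Pore pressure: u = 9.81×(4.8 − 0) = 47.088 kPa.
Initial effective stress: σ'_0 = σ_v − u = 91.68 − 47.088 = 44.592 kPa.
Final effective stress: σ'_f = σ'_0 + Δσ = 44.592 + 85.8 = 130.39 kPa.
Normally consolidated clay, so the full stress increment lies on the virgin compression line:
S_c = C_c·H/(1+e₀)·log₁₀(σ'_f/σ'_0) = 0.24×5.2/(1+0.65)×log₁₀(130.39/44.592)
    = 0.75636 × 0.46599 = 0.3525 m

S_c ≈ 352 mm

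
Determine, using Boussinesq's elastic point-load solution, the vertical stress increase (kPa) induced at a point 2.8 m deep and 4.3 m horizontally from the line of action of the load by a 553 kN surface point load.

Boussinesq vertical stress below a point load on an elastic half-space:
Δσ_z = 3P/(2πz²) · [1 + (r/z)²]^(−5/2)
r/z = 4.3/2.8 = 1.5357; [1+(r/z)²]^(−5/2) = 0.04838.
Δσ_z = 3×553/(2π×2.8²) × 0.04838 = 33.678 × 0.04838 = 1.629 kPa

Δσ_z ≈ 1.63 kPa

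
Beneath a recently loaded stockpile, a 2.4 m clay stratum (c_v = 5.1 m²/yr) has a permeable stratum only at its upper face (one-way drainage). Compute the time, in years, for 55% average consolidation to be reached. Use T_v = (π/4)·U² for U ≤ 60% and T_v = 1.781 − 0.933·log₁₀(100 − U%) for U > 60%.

Drainage path length: H_d = H = 2.4 m (single drainage).
U ≤ 60%: T_v = (π/4)·U² = (π/4)×0.55² = 0.23758.
t = T_v·H_d²/c_v = 0.23758×2.4²/5.1 = 0.2683 years.

t ≈ 0.268 years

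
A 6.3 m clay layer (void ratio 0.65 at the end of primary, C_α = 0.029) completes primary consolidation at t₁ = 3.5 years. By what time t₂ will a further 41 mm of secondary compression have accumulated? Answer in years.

S_s = C_α·H/(1+e_p)·log₁₀(t₂/t₁) ⇒ log₁₀(t₂/t₁) = S_s·(1+e_p)/(C_α·H).
log₁₀(t₂/t₁) = 0.041 × (1+0.65) / (0.029×6.3) = 0.3703
t₂ = t₁ × 10^0.3703 = 3.5 × 2.346 = 8.21 years

t₂ ≈ 8.21 years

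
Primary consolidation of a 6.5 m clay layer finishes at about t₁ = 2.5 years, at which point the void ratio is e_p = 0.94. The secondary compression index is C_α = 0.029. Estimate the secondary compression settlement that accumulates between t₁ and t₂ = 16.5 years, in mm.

S_s ≈ 79.6 mm

Secondary compression: S_s = C_α·H/(1+e_p)·log₁₀(t₂/t₁)
S_s = 0.029×6.5/(1+0.94)×log₁₀(16.5/2.5)
    = 0.09716 × 0.8195 = 0.07963 m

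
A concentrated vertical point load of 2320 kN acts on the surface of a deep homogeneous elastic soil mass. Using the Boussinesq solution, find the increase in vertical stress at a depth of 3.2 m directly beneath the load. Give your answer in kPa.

Δσ_z ≈ 108 kPa

Boussinesq vertical stress below a point load on an elastic half-space:
Δσ_z = 3P/(2πz²) · [1 + (r/z)²]^(−5/2)
r/z = 0/3.2 = 0; [1+(r/z)²]^(−5/2) = 1.
Δσ_z = 3×2320/(2π×3.2²) × 1 = 108.18 × 1 = 108.2 kPa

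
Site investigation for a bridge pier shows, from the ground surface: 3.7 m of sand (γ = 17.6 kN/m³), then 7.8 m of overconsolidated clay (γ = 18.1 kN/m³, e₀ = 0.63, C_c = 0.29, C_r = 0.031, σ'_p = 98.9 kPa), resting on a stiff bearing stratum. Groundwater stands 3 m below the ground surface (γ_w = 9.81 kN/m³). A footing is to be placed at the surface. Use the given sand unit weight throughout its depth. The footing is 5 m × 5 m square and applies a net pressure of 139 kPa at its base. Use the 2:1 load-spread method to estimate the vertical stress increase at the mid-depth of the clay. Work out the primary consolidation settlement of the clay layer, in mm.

S_c ≈ 83.2 mm

Mid-depth of clay below the ground surface: z = 3.7 + 7.8/2 = 7.6 m.
Total vertical stress at mid-clay: σ_v = 17.6×3.7 + 18.1×3.9 = 135.71 kPa.
Pore pressure: u = 9.81×(7.6 − 3) = 45.126 kPa.
Initial effective stress: σ'_0 = σ_v − u = 135.71 − 45.126 = 90.584 kPa.
Stress increase at mid-clay by the 2:1 spreading method:
Δσ = qBL/((B+z)(L+z)) = 139×5×5/((5+7.6)(5+7.6)) = 21.888 kPa
Final effective stress: σ'_f = 90.584 + 21.888 = 112.47 kPa.
σ'_f = 112.47 > σ'_p = 98.9 kPa, so the stress path crosses the preconsolidation pressure — recompression up to σ'_p, then virgin compression beyond:
S_c = H/(1+e₀)·[C_r·log₁₀(σ'_p/σ'_0) + C_c·log₁₀(σ'_f/σ'_p)]
    = 7.8/1.63 × [0.031×log₁₀(98.9/90.584) + 0.29×log₁₀(112.47/98.9)]
    = 4.7853 × [0.0011825 + 0.016194] = 0.08315 m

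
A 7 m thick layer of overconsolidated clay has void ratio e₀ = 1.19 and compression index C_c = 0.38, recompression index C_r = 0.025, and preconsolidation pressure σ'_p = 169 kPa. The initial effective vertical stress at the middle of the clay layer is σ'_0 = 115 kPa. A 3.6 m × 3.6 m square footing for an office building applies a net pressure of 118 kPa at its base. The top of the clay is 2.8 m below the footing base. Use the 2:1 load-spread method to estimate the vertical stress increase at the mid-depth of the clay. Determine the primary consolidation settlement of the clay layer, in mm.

S_c ≈ 4.41 mm

Mid-depth of clay below the footing base: z = 2.8 + 7/2 = 6.3 m.
Stress increase at mid-clay by the 2:1 spreading method:
Δσ = qBL/((B+z)(L+z)) = 118×3.6×3.6/((3.6+6.3)(3.6+6.3)) = 15.603 kPa
Final effective stress: σ'_f = 115 + 15.603 = 130.6 kPa.
σ'_f = 130.6 ≤ σ'_p = 169 kPa, so the clay remains overconsolidated and only the recompression index applies:
S_c = C_r·H/(1+e₀)·log₁₀(σ'_f/σ'_0) = 0.025×7/2.19×log₁₀(130.6/115)
    = 0.079908 × 0.055245 = 0.004414 m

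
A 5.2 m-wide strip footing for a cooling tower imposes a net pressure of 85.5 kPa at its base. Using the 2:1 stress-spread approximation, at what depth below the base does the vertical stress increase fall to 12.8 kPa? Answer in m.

2:1 spreading — at depth z the loaded area has grown by z in each plan dimension:
qB/(B+z) = Δσ_z ⇒ z = qB/Δσ_z − B = 85.5×5.2/12.8 − 5.2 = 29.53 m

z ≈ 29.5 m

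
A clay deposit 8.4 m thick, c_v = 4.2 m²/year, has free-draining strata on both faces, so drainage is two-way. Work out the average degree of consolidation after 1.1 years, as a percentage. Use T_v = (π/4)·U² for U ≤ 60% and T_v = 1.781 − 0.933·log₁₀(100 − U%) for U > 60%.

Drainage path length: H_d = H/2 = 4.2 m (double drainage).
T_v = c_v·t/H_d² = 4.2×1.1/4.2² = 0.2619.
T_v = 0.2619 corresponds to the U ≤ 60% branch:
U = √(4T_v/π) = 0.5775

U ≈ 57.7 %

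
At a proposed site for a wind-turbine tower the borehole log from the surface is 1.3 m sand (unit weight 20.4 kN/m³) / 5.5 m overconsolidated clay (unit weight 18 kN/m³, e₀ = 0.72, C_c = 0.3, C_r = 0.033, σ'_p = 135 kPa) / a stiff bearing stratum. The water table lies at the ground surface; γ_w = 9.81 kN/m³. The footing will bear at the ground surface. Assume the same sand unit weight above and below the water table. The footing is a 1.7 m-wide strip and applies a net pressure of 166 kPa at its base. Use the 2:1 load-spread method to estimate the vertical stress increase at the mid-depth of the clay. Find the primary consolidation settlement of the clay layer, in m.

Mid-depth of clay below the ground surface: z = 1.3 + 5.5/2 = 4.05 m.
Total vertical stress at mid-clay: σ_v = 20.4×1.3 + 18×2.75 = 76.02 kPa.
Pore pressure: u = 9.81×(4.05 − 0) = 39.73 kPa.
Initial effective stress: σ'_0 = σ_v − u = 76.02 − 39.73 = 36.29 kPa.
Stress increase at mid-clay by the 2:1 spreading method:
Δσ = qB/(B+z) = 166×1.7/(1.7+4.05) = 49.078 kPa
Final effective stress: σ'_f = 36.29 + 49.078 = 85.368 kPa.
σ'_f = 85.368 ≤ σ'_p = 135 kPa, so the clay remains overconsolidated and only the recompression index applies:
S_c = C_r·H/(1+e₀)·log₁₀(σ'_f/σ'_0) = 0.033×5.5/1.72×log₁₀(85.368/36.29)
    = 0.10552 × 0.37151 = 0.0392 m

S_c ≈ 0.0392 m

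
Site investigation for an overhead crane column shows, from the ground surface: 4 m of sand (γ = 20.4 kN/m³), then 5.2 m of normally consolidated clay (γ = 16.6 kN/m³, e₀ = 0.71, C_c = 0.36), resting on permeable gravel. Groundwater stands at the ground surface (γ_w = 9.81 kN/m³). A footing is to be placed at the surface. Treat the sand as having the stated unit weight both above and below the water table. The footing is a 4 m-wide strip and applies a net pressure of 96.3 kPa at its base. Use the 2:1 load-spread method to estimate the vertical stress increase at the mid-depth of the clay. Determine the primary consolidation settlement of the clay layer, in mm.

S_c ≈ 225 mm

Mid-depth of clay below the ground surface: z = 4 + 5.2/2 = 6.6 m.
Total vertical stress at mid-clay: σ_v = 20.4×4 + 16.6×2.6 = 124.76 kPa.
Pore pressure: u = 9.81×(6.6 − 0) = 64.746 kPa.
Initial effective stress: σ'_0 = σ_v − u = 124.76 − 64.746 = 60.014 kPa.
Stress increase at mid-clay by the 2:1 spreading method:
Δσ = qB/(B+z) = 96.3×4/(4+6.6) = 36.34 kPa
Final effective stress: σ'_f = σ'_0 + Δσ = 60.014 + 36.34 = 96.354 kPa.
Normally consolidated clay, so the full stress increment lies on the virgin compression line:
S_c = C_c·H/(1+e₀)·log₁₀(σ'_f/σ'_0) = 0.36×5.2/(1+0.71)×log₁₀(96.354/60.014)
    = 1.0947 × 0.20562 = 0.2251 m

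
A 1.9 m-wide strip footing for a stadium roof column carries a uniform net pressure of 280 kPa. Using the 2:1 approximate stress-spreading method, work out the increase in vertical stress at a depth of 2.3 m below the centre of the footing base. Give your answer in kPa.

Δσ_z ≈ 127 kPa

By the 2:1 method the load spreads at 1 horizontal : 2 vertical, so at depth z the loaded area has grown by z in each plan dimension:
Δσ = qB/(B+z) = 280×1.9/(1.9+2.3) = 126.67 kPa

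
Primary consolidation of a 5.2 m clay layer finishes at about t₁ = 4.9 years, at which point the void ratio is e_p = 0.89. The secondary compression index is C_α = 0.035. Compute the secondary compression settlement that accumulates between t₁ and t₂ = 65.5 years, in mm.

Secondary compression: S_s = C_α·H/(1+e_p)·log₁₀(t₂/t₁)
S_s = 0.035×5.2/(1+0.89)×log₁₀(65.5/4.9)
    = 0.0963 × 1.126 = 0.1084 m

S_s ≈ 108 mm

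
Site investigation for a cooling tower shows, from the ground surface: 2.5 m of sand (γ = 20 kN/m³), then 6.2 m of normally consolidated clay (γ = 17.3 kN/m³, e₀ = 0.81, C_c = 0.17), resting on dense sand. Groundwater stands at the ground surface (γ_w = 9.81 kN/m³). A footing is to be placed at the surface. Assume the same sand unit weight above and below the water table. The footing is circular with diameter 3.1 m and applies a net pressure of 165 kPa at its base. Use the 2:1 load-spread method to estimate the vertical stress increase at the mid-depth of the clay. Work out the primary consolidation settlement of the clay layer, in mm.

Mid-depth of clay below the ground surface: z = 2.5 + 6.2/2 = 5.6 m.
Total vertical stress at mid-clay: σ_v = 20×2.5 + 17.3×3.1 = 103.63 kPa.
Pore pressure: u = 9.81×(5.6 − 0) = 54.936 kPa.
Initial effective stress: σ'_0 = σ_v − u = 103.63 − 54.936 = 48.694 kPa.
Stress increase at mid-clay by the 2:1 spreading method:
Δσ ≈ qD²/(D+z)² = 165×3.1²/(3.1+5.6)² = 20.949 kPa
Final effective stress: σ'_f = σ'_0 + Δσ = 48.694 + 20.949 = 69.643 kPa.
Normally consolidated clay, so the full stress increment lies on the virgin compression line:
S_c = C_c·H/(1+e₀)·log₁₀(σ'_f/σ'_0) = 0.17×6.2/(1+0.81)×log₁₀(69.643/48.694)
    = 0.58232 × 0.1554 = 0.09049 m

S_c ≈ 90.5 mm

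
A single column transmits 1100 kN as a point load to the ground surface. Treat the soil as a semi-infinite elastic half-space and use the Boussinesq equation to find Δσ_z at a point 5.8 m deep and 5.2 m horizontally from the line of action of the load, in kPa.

Boussinesq vertical stress below a point load on an elastic half-space:
Δσ_z = 3P/(2πz²) · [1 + (r/z)²]^(−5/2)
r/z = 5.2/5.8 = 0.89655; [1+(r/z)²]^(−5/2) = 0.22884.
Δσ_z = 3×1100/(2π×5.8²) × 0.22884 = 15.613 × 0.22884 = 3.573 kPa

Δσ_z ≈ 3.57 kPa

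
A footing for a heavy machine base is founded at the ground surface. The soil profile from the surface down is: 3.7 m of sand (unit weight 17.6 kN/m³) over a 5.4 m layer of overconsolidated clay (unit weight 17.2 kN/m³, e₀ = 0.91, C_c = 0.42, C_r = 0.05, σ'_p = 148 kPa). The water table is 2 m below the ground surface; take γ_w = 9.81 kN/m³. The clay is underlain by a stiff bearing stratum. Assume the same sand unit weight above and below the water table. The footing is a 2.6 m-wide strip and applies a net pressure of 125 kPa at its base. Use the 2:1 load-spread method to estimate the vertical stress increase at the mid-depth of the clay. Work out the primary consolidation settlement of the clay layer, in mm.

S_c ≈ 26 mm

Mid-depth of clay below the ground surface: z = 3.7 + 5.4/2 = 6.4 m.
Total vertical stress at mid-clay: σ_v = 17.6×3.7 + 17.2×2.7 = 111.56 kPa.
Pore pressure: u = 9.81×(6.4 − 2) = 43.164 kPa.
Initial effective stress: σ'_0 = σ_v − u = 111.56 − 43.164 = 68.396 kPa.
Stress increase at mid-clay by the 2:1 spreading method:
Δσ = qB/(B+z) = 125×2.6/(2.6+6.4) = 36.111 kPa
Final effective stress: σ'_f = 68.396 + 36.111 = 104.51 kPa.
σ'_f = 104.51 ≤ σ'_p = 148 kPa, so the clay remains overconsolidated and only the recompression index applies:
S_c = C_r·H/(1+e₀)·log₁₀(σ'_f/σ'_0) = 0.05×5.4/1.91×log₁₀(104.51/68.396)
    = 0.14136 × 0.18413 = 0.02603 m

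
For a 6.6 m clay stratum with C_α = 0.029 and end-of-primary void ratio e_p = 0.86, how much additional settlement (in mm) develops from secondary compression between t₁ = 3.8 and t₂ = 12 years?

Secondary compression: S_s = C_α·H/(1+e_p)·log₁₀(t₂/t₁)
S_s = 0.029×6.6/(1+0.86)×log₁₀(12/3.8)
    = 0.1029 × 0.4994 = 0.05139 m

S_s ≈ 51.4 mm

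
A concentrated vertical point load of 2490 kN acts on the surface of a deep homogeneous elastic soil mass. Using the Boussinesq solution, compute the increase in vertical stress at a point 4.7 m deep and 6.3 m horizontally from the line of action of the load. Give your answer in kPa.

Boussinesq vertical stress below a point load on an elastic half-space:
Δσ_z = 3P/(2πz²) · [1 + (r/z)²]^(−5/2)
r/z = 6.3/4.7 = 1.3404; [1+(r/z)²]^(−5/2) = 0.076449.
Δσ_z = 3×2490/(2π×4.7²) × 0.076449 = 53.82 × 0.076449 = 4.114 kPa

Δσ_z ≈ 4.11 kPa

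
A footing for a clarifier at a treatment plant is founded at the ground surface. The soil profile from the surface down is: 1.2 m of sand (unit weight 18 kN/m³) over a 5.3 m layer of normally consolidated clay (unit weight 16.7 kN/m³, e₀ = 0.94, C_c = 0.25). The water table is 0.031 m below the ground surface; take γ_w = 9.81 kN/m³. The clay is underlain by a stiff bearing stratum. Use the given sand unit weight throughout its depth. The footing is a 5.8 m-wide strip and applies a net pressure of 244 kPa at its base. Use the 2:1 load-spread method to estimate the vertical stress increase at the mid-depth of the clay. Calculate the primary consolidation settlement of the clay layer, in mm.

Mid-depth of clay below the ground surface: z = 1.2 + 5.3/2 = 3.85 m.
Total vertical stress at mid-clay: σ_v = 18×1.2 + 16.7×2.65 = 65.855 kPa.
Pore pressure: u = 9.81×(3.85 − 0.031) = 37.464 kPa.
Initial effective stress: σ'_0 = σ_v − u = 65.855 − 37.464 = 28.391 kPa.
Stress increase at mid-clay by the 2:1 spreading method:
Δσ = qB/(B+z) = 244×5.8/(5.8+3.85) = 146.65 kPa
Final effective stress: σ'_f = σ'_0 + Δσ = 28.391 + 146.65 = 175.04 kPa.
Normally consolidated clay, so the full stress increment lies on the virgin compression line:
S_c = C_c·H/(1+e₀)·log₁₀(σ'_f/σ'_0) = 0.25×5.3/(1+0.94)×log₁₀(175.04/28.391)
    = 0.68299 × 0.78996 = 0.5395 m

S_c ≈ 540 mm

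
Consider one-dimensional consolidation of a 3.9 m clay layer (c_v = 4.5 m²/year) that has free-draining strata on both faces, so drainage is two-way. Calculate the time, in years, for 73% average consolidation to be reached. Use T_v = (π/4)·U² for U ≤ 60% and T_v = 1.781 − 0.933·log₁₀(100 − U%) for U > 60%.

Drainage path length: H_d = H/2 = 1.95 m (double drainage).
U > 60%: T_v = 1.781 − 0.933·log₁₀(100 − 73) = 0.44554.
t = T_v·H_d²/c_v = 0.44554×1.95²/4.5 = 0.3765 years.

t ≈ 0.376 years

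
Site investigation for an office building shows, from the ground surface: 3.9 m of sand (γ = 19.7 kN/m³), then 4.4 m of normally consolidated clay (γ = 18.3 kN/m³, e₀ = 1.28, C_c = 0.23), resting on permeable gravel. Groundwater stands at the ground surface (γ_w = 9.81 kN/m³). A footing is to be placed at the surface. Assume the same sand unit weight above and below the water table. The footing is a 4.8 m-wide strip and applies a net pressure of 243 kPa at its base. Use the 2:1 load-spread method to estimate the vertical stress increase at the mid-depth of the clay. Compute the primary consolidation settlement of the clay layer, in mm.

Mid-depth of clay below the ground surface: z = 3.9 + 4.4/2 = 6.1 m.
Total vertical stress at mid-clay: σ_v = 19.7×3.9 + 18.3×2.2 = 117.09 kPa.
Pore pressure: u = 9.81×(6.1 − 0) = 59.841 kPa.
Initial effective stress: σ'_0 = σ_v − u = 117.09 − 59.841 = 57.249 kPa.
Stress increase at mid-clay by the 2:1 spreading method:
Δσ = qB/(B+z) = 243×4.8/(4.8+6.1) = 107.01 kPa
Final effective stress: σ'_f = σ'_0 + Δσ = 57.249 + 107.01 = 164.26 kPa.
Normally consolidated clay, so the full stress increment lies on the virgin compression line:
S_c = C_c·H/(1+e₀)·log₁₀(σ'_f/σ'_0) = 0.23×4.4/(1+1.28)×log₁₀(164.26/57.249)
    = 0.44386 × 0.45776 = 0.2032 m

S_c ≈ 203 mm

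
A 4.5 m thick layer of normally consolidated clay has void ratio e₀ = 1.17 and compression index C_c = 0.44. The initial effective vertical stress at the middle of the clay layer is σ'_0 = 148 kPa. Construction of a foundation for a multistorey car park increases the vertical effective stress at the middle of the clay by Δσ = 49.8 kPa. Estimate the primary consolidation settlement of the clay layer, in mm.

S_c ≈ 115 mm

Final effective stress: σ'_f = σ'_0 + Δσ = 148 + 49.8 = 197.8 kPa.
Normally consolidated clay, so the full stress increment lies on the virgin compression line:
S_c = C_c·H/(1+e₀)·log₁₀(σ'_f/σ'_0) = 0.44×4.5/(1+1.17)×log₁₀(197.8/148)
    = 0.91244 × 0.12596 = 0.1149 m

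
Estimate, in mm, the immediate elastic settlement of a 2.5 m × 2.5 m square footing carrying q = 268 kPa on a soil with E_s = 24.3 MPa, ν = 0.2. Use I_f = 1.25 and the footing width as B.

Immediate (elastic) settlement: S_e = q·B·(1−ν²)/E_s · I_f.
E_s = 24.3 MPa = 24300 kPa.
S_e = 268 × 2.5 × (1 − 0.2²) / 24300 × 1.25
    = 268 × 2.5 × 0.96 / 24300 × 1.25
    = 0.03309 m = 33.09 mm

S_e ≈ 33.1 mm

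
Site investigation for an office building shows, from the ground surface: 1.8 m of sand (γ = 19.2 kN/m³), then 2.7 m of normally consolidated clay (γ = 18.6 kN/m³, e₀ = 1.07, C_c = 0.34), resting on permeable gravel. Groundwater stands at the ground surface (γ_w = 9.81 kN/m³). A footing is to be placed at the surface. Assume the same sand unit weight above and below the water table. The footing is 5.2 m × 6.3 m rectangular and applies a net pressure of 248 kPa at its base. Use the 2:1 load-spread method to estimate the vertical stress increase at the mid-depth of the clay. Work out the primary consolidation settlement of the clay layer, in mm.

S_c ≈ 293 mm

Mid-depth of clay below the ground surface: z = 1.8 + 2.7/2 = 3.15 m.
Total vertical stress at mid-clay: σ_v = 19.2×1.8 + 18.6×1.35 = 59.67 kPa.
Pore pressure: u = 9.81×(3.15 − 0) = 30.902 kPa.
Initial effective stress: σ'_0 = σ_v − u = 59.67 − 30.902 = 28.768 kPa.
Stress increase at mid-clay by the 2:1 spreading method:
Δσ = qBL/((B+z)(L+z)) = 248×5.2×6.3/((5.2+3.15)(6.3+3.15)) = 102.96 kPa
Final effective stress: σ'_f = σ'_0 + Δσ = 28.768 + 102.96 = 131.73 kPa.
Normally consolidated clay, so the full stress increment lies on the virgin compression line:
S_c = C_c·H/(1+e₀)·log₁₀(σ'_f/σ'_0) = 0.34×2.7/(1+1.07)×log₁₀(131.73/28.768)
    = 0.44348 × 0.66078 = 0.293 m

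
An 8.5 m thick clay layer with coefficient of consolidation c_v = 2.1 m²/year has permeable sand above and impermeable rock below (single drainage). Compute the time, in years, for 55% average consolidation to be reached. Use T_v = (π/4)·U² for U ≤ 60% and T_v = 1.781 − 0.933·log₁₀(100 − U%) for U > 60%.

t ≈ 8.17 years

Drainage path length: H_d = H = 8.5 m (single drainage).
U ≤ 60%: T_v = (π/4)·U² = (π/4)×0.55² = 0.23758.
t = T_v·H_d²/c_v = 0.23758×8.5²/2.1 = 8.174 years.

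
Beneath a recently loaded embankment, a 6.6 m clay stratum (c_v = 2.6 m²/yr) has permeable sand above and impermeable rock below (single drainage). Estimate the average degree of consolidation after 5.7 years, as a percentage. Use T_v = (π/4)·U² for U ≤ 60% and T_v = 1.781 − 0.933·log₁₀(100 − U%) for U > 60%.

U ≈ 65 %

Drainage path length: H_d = H = 6.6 m (single drainage).
T_v = c_v·t/H_d² = 2.6×5.7/6.6² = 0.34022.
T_v = 0.34022 corresponds to the U > 60% branch:
U = 1 − 10^((1.781 − T_v)/0.933)/100 = 0.6499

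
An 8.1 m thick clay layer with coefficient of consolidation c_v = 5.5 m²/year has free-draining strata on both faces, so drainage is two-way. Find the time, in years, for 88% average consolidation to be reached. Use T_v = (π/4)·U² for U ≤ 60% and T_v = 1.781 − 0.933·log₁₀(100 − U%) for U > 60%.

Drainage path length: H_d = H/2 = 4.05 m (double drainage).
U > 60%: T_v = 1.781 − 0.933·log₁₀(100 − 88) = 0.77412.
t = T_v·H_d²/c_v = 0.77412×4.05²/5.5 = 2.309 years.

t ≈ 2.31 years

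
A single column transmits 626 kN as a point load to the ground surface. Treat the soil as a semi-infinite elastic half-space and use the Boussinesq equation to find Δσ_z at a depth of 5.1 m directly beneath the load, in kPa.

Δσ_z ≈ 11.5 kPa

Boussinesq vertical stress below a point load on an elastic half-space:
Δσ_z = 3P/(2πz²) · [1 + (r/z)²]^(−5/2)
r/z = 0/5.1 = 0; [1+(r/z)²]^(−5/2) = 1.
Δσ_z = 3×626/(2π×5.1²) × 1 = 11.491 × 1 = 11.49 kPa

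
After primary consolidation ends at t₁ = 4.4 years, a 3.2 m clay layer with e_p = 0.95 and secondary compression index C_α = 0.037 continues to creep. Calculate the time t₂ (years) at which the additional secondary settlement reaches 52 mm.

t₂ ≈ 31.6 years

S_s = C_α·H/(1+e_p)·log₁₀(t₂/t₁) ⇒ log₁₀(t₂/t₁) = S_s·(1+e_p)/(C_α·H).
log₁₀(t₂/t₁) = 0.052 × (1+0.95) / (0.037×3.2) = 0.8564
t₂ = t₁ × 10^0.8564 = 4.4 × 7.185 = 31.61 years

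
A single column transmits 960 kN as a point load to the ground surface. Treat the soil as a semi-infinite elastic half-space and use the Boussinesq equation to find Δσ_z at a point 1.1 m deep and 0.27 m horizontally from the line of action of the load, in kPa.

Δσ_z ≈ 327 kPa

Boussinesq vertical stress below a point load on an elastic half-space:
Δσ_z = 3P/(2πz²) · [1 + (r/z)²]^(−5/2)
r/z = 0.27/1.1 = 0.24545; [1+(r/z)²]^(−5/2) = 0.86394.
Δσ_z = 3×960/(2π×1.1²) × 0.86394 = 378.82 × 0.86394 = 327.3 kPa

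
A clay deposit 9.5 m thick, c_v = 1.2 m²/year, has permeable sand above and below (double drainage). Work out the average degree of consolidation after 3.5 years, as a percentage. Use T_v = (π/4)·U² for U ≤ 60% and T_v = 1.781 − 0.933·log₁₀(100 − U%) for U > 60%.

U ≈ 48.7 %

Drainage path length: H_d = H/2 = 4.75 m (double drainage).
T_v = c_v·t/H_d² = 1.2×3.5/4.75² = 0.18615.
T_v = 0.18615 corresponds to the U ≤ 60% branch:
U = √(4T_v/π) = 0.4868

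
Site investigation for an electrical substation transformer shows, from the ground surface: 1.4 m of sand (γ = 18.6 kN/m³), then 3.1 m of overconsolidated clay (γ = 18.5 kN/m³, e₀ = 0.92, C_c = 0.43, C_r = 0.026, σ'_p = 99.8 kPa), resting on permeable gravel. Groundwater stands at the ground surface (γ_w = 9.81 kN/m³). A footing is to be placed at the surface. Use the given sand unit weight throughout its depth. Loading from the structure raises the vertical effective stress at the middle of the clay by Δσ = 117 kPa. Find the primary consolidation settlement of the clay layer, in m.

S_c ≈ 0.133 m

Mid-depth of clay below the ground surface: z = 1.4 + 3.1/2 = 2.95 m.
Total vertical stress at mid-clay: σ_v = 18.6×1.4 + 18.5×1.55 = 54.715 kPa.
Pore pressure: u = 9.81×(2.95 − 0) = 28.94 kPa.
Initial effective stress: σ'_0 = σ_v − u = 54.715 − 28.94 = 25.775 kPa.
Final effective stress: σ'_f = 25.775 + 117 = 142.78 kPa.
σ'_f = 142.78 > σ'_p = 99.8 kPa, so the stress path crosses the preconsolidation pressure — recompression up to σ'_p, then virgin compression beyond:
S_c = H/(1+e₀)·[C_r·log₁₀(σ'_p/σ'_0) + C_c·log₁₀(σ'_f/σ'_p)]
    = 3.1/1.92 × [0.026×log₁₀(99.8/25.775) + 0.43×log₁₀(142.78/99.8)]
    = 1.6146 × [0.015286 + 0.066881] = 0.1327 m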